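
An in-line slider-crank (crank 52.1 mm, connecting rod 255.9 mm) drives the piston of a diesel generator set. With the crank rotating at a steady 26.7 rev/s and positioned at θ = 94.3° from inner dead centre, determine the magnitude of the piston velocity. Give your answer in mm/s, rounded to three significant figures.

ω = 2π·26.7 = 167.8 rad/s
For an in-line slider-crank, x = r cosθ + √(L² − r² sin²θ), so v = −rω sinθ·[1 + r cosθ/√(L² − r² sin²θ)].
With r = 0.0521 m, L = 0.2559 m, θ = 94.3°: √(L² − r² sin²θ) = 0.25057 m.
v = −0.0521·167.8·0.99719·[1 + 0.0521·-0.07498/0.25057] = -8.5799 m/s.
|v| = 8.5799 m/s = 8579.9 mm/s.

8580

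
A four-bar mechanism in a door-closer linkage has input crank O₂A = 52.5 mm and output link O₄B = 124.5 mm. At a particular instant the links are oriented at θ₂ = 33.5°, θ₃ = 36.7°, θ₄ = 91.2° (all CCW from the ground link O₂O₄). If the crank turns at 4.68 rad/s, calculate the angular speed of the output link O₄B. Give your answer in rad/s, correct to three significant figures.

ω₂ = 4.68 rad/s
Differentiating the loop-closure r₂e^{iθ₂}+r₃e^{iθ₃}=r₁+r₄e^{iθ₄} gives r₂ω₂e^{iθ₂}+r₃ω₃e^{iθ₃}=r₄ω₄e^{iθ₄}.
Eliminating the other unknown: ω₄ = r₂ω₂ sin(θ₂−θ₃) / [r₄ sin(θ₄−θ₃)].
Numerator sine = -0.05582; denominator sine = +0.81412.
Result = 0.0525·4.68·(-0.05582) / (0.1245·(+0.81412)) = -0.13532 rad/s; magnitude 0.13532 rad/s.

0.135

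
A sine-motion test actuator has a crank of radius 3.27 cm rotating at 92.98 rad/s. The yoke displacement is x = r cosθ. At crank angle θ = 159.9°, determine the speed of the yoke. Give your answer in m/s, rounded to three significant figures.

ω = 92.98 rad/s
x = r cosθ ⇒ ẋ = −rω sinθ.
|v| = rω|sinθ| = 0.0327·92.98·|sin 159.9°| = 1.0449 m/s.

1.04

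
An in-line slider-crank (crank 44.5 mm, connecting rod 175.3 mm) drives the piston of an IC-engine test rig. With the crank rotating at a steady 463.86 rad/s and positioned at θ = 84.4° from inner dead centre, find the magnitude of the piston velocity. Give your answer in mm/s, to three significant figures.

21100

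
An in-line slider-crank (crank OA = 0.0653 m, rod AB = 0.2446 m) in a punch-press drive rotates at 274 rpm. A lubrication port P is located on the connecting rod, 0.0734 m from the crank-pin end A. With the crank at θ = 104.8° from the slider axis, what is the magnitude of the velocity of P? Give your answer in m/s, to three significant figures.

1.80

ω = 28.69 rad/s.  Crank-pin speed |V_A| = rω = 1.8737 m/s, perpendicular to OA.
Rod angle: sinφ = −(r/L) sinθ ⇒ φ = -14.958°; ω_rod = −rω cosθ/√(L²−r²sin²θ) = +2.0254 rad/s.
V_P = V_A + ω_rod × AP, with AP = 0.0734 m along the rod.
Components: V_Px = −rω sinθ − a·ω_rod·sinφ = -1.7731 m/s;  V_Py = rω cosθ + a·ω_rod·cosφ = -0.335 m/s.
|V_P| = √(V_Px² + V_Py²) = 1.8045 m/s.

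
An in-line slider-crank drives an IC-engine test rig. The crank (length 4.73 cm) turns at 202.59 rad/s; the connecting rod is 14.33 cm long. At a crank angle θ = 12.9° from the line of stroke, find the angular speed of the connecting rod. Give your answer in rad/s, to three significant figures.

ω = 202.6 rad/s
The rod makes angle φ with the slider axis where L sinφ = r sinθ; differentiating, L cosφ·φ̇ = r ω cosθ.
L cosφ = √(L² − r² sin²θ) = 0.14291 m.
|ω_rod| = r ω |cosθ| / √(L² − r² sin²θ) = 0.0473·202.6·0.97476/0.14291 = 65.36 rad/s.

65.4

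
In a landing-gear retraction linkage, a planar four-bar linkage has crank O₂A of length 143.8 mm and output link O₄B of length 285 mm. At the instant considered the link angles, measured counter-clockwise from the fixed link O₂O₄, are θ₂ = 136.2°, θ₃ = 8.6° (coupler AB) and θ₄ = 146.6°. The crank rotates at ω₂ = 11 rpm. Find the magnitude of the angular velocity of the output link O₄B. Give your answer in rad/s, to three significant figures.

0.688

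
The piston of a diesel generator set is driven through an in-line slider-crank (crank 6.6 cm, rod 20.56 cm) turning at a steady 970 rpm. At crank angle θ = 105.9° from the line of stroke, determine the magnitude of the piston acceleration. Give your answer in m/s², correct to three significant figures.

ω = 2π·970/60 = 101.6 rad/s
x(θ) = r cosθ + √(L² − r² sin²θ); with ω constant, a = ω²·d²x/dθ².
d²x/dθ² = −r cosθ − r²(cos2θ)/√u − r⁴ sin²2θ/(4u^{3/2}),  u = L² − r² sin²θ = 0.0382423 m².
Substituting r = 0.066 m, L = 0.2056 m, θ = 105.9°: d²x/dθ² = +0.036836 m.
a = ω²·d²x/dθ² = (101.6)²·(+0.036836) = +380.08 m/s²;  |a| = 380.08 m/s².

380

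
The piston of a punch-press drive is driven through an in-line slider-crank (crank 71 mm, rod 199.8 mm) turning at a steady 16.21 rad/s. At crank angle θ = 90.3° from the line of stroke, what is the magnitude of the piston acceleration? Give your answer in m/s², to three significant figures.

7.19

ω = 16.21 rad/s
x(θ) = r cosθ + √(L² − r² sin²θ); with ω constant, a = ω²·d²x/dθ².
d²x/dθ² = −r cosθ − r²(cos2θ)/√u − r⁴ sin²2θ/(4u^{3/2}),  u = L² − r² sin²θ = 0.0348792 m².
Substituting r = 0.071 m, L = 0.1998 m, θ = 90.3°: d²x/dθ² = +0.027362 m.
a = ω²·d²x/dθ² = (16.21)²·(+0.027362) = +7.1898 m/s²;  |a| = 7.1898 m/s².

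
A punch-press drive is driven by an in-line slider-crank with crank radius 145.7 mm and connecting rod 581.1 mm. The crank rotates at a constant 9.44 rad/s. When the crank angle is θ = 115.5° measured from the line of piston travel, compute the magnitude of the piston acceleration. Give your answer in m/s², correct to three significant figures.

ω = 9.44 rad/s
x(θ) = r cosθ + √(L² − r² sin²θ); with ω constant, a = ω²·d²x/dθ².
d²x/dθ² = −r cosθ − r²(cos2θ)/√u − r⁴ sin²2θ/(4u^{3/2}),  u = L² − r² sin²θ = 0.320383 m².
Substituting r = 0.1457 m, L = 0.5811 m, θ = 115.5°: d²x/dθ² = +0.085953 m.
a = ω²·d²x/dθ² = (9.44)²·(+0.085953) = +7.6595 m/s²;  |a| = 7.6595 m/s².

7.66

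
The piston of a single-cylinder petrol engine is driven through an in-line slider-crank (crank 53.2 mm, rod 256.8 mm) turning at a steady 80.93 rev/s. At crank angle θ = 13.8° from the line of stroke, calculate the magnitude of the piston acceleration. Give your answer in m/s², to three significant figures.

ω = 2π·80.9 = 508.5 rad/s
x(θ) = r cosθ + √(L² − r² sin²θ); with ω constant, a = ω²·d²x/dθ².
d²x/dθ² = −r cosθ − r²(cos2θ)/√u − r⁴ sin²2θ/(4u^{3/2}),  u = L² − r² sin²θ = 0.0657852 m².
Substituting r = 0.0532 m, L = 0.2568 m, θ = 13.8°: d²x/dθ² = -0.061469 m.
a = ω²·d²x/dθ² = (508.5)²·(-0.061469) = -15894 m/s²;  |a| = 15894 m/s².

15900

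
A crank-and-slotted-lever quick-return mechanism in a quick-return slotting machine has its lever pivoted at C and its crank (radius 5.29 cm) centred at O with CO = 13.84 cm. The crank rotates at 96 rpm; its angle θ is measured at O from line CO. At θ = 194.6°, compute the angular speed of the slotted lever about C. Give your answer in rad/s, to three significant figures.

ω = 10.05 rad/s (from 96 rpm).
Crank pin A relative to C: A = (d + r cosθ, r sinθ); lever angle φ = atan2(r sinθ, d + r cosθ).
Differentiating tanφ: φ̇ = rω(d cosθ + r)/(d² + r² + 2dr cosθ).
d² + r² + 2dr cosθ = |CA|² = 0.00778308 m²;  d cosθ + r = -0.081031 m.
|ω_lever| = |0.0529·10.05·-0.081031| / 0.00778308 = 5.5368 rad/s.

5.54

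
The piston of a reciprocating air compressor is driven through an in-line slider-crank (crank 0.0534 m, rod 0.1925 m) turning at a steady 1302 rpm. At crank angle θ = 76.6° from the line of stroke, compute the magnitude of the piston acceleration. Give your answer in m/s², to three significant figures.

ω = 2π·1302/60 = 136.3 rad/s
x(θ) = r cosθ + √(L² − r² sin²θ); with ω constant, a = ω²·d²x/dθ².
d²x/dθ² = −r cosθ − r²(cos2θ)/√u − r⁴ sin²2θ/(4u^{3/2}),  u = L² − r² sin²θ = 0.0343578 m².
Substituting r = 0.0534 m, L = 0.1925 m, θ = 76.6°: d²x/dθ² = +0.0012913 m.
a = ω²·d²x/dθ² = (136.3)²·(+0.0012913) = +24.006 m/s²;  |a| = 24.006 m/s².

24.0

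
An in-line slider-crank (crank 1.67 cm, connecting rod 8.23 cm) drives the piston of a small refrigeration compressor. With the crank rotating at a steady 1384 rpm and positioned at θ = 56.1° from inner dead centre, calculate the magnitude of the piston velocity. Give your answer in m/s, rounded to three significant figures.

ω = 2π·1384/60 = 144.9 rad/s
For an in-line slider-crank, x = r cosθ + √(L² − r² sin²θ), so v = −rω sinθ·[1 + r cosθ/√(L² − r² sin²θ)].
With r = 0.0167 m, L = 0.0823 m, θ = 56.1°: √(L² − r² sin²θ) = 0.081124 m.
v = −0.0167·144.9·0.83001·[1 + 0.0167·0.55775/0.081124] = -2.2396 m/s.
|v| = 2.2396 m/s.

2.24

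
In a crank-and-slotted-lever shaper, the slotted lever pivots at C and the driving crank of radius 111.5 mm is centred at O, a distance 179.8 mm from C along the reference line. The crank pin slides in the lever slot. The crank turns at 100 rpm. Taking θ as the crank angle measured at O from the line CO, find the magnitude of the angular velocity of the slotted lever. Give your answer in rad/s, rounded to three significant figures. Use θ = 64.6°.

ω = 10.47 rad/s (from 100 rpm).
Crank pin A relative to C: A = (d + r cosθ, r sinθ); lever angle φ = atan2(r sinθ, d + r cosθ).
Differentiating tanφ: φ̇ = rω(d cosθ + r)/(d² + r² + 2dr cosθ).
d² + r² + 2dr cosθ = |CA|² = 0.0619586 m²;  d cosθ + r = +0.18862 m.
|ω_lever| = |0.1115·10.47·+0.18862| / 0.0619586 = 3.5546 rad/s.

3.55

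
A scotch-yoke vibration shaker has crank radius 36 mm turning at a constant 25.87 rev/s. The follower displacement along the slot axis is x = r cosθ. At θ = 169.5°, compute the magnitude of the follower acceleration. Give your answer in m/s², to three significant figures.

ω = 162.5 rad/s (from 25.87 rev/s).
x = r cosθ ⇒ ẍ = −rω² cosθ (ω constant).
|a| = rω²|cosθ| = 0.036·(162.5)²·|cos 169.5°| = 935.24 m/s².

935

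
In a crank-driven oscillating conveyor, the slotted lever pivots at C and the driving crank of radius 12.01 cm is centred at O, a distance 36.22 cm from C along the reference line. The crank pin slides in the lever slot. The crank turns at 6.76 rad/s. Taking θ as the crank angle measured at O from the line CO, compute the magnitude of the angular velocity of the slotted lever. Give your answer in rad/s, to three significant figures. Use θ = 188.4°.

3.25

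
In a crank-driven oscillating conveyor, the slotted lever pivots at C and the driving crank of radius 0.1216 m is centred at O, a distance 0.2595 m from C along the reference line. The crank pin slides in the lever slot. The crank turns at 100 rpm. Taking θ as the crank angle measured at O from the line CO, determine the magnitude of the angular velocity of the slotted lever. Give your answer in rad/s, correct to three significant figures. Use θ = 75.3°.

2.43

ω = 10.47 rad/s (from 100 rpm).
Crank pin A relative to C: A = (d + r cosθ, r sinθ); lever angle φ = atan2(r sinθ, d + r cosθ).
Differentiating tanφ: φ̇ = rω(d cosθ + r)/(d² + r² + 2dr cosθ).
d² + r² + 2dr cosθ = |CA|² = 0.0981416 m²;  d cosθ + r = +0.18745 m.
|ω_lever| = |0.1216·10.47·+0.18745| / 0.0981416 = 2.4322 rad/s.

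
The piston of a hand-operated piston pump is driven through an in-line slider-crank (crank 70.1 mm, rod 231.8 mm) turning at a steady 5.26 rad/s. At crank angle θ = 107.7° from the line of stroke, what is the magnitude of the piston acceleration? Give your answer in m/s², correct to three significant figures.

1.08

ω = 5.26 rad/s
x(θ) = r cosθ + √(L² − r² sin²θ); with ω constant, a = ω²·d²x/dθ².
d²x/dθ² = −r cosθ − r²(cos2θ)/√u − r⁴ sin²2θ/(4u^{3/2}),  u = L² − r² sin²θ = 0.0492715 m².
Substituting r = 0.0701 m, L = 0.2318 m, θ = 107.7°: d²x/dθ² = +0.039173 m.
a = ω²·d²x/dθ² = (5.26)²·(+0.039173) = +1.0838 m/s²;  |a| = 1.0838 m/s².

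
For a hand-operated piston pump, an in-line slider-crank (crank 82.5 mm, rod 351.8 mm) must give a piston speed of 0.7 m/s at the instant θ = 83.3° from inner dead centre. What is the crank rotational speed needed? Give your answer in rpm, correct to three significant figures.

For an in-line slider-crank, |v_piston| = rω|sinθ|·[1 + r cosθ/√(L² − r² sin²θ)].
With r = 0.0825 m, L = 0.3518 m, θ = 83.3°: the bracketed kinematic factor |dx/dθ| = 0.084242 m.
ω = v/|dx/dθ| = 0.7/0.084242 = 8.3094 rad/s.
N = 60ω/(2π) = 79.349 rpm.

79.3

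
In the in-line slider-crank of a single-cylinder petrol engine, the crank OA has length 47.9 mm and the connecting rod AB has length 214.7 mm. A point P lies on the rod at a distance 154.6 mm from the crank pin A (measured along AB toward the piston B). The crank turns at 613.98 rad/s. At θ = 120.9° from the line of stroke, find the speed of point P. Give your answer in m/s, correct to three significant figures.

23.5

ω = 614 rad/s.  Crank-pin speed |V_A| = rω = 29.41 m/s, perpendicular to OA.
Rod angle: sinφ = −(r/L) sinθ ⇒ φ = -11.037°; ω_rod = −rω cosθ/√(L²−r²sin²θ) = +71.671 rad/s.
V_P = V_A + ω_rod × AP, with AP = 0.1546 m along the rod.
Components: V_Px = −rω sinθ − a·ω_rod·sinφ = -23.114 m/s;  V_Py = rω cosθ + a·ω_rod·cosφ = -4.2277 m/s.
|V_P| = √(V_Px² + V_Py²) = 23.498 m/s.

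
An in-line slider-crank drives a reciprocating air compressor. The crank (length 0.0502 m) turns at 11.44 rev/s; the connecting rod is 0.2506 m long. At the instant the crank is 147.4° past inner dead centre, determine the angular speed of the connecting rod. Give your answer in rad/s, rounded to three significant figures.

ω = 71.88 rad/s (converted from 11.44 rev/s).
The rod makes angle φ with the slider axis where L sinφ = r sinθ; differentiating, L cosφ·φ̇ = r ω cosθ.
L cosφ = √(L² − r² sin²θ) = 0.24914 m.
|ω_rod| = r ω |cosθ| / √(L² − r² sin²θ) = 0.0502·71.88·0.84245/0.24914 = 12.202 rad/s.

12.2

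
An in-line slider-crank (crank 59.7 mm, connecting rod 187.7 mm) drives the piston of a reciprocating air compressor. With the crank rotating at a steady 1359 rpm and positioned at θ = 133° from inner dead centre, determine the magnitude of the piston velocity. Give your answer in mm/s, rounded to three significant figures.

ω = 2π·1359/60 = 142.3 rad/s
For an in-line slider-crank, x = r cosθ + √(L² − r² sin²θ), so v = −rω sinθ·[1 + r cosθ/√(L² − r² sin²θ)].
With r = 0.0597 m, L = 0.1877 m, θ = 133°: √(L² − r² sin²θ) = 0.18255 m.
v = −0.0597·142.3·0.73135·[1 + 0.0597·-0.68200/0.18255] = -4.8278 m/s.
|v| = 4.8278 m/s = 4827.8 mm/s.

4830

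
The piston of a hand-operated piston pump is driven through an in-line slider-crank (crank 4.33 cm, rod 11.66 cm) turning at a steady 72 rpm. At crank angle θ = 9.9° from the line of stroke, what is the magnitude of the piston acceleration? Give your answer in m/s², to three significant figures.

3.29

ω = 2π·72/60 = 7.54 rad/s
x(θ) = r cosθ + √(L² − r² sin²θ); with ω constant, a = ω²·d²x/dθ².
d²x/dθ² = −r cosθ − r²(cos2θ)/√u − r⁴ sin²2θ/(4u^{3/2}),  u = L² − r² sin²θ = 0.0135401 m².
Substituting r = 0.0433 m, L = 0.1166 m, θ = 9.9°: d²x/dθ² = -0.057879 m.
a = ω²·d²x/dθ² = (7.54)²·(-0.057879) = -3.2904 m/s²;  |a| = 3.2904 m/s².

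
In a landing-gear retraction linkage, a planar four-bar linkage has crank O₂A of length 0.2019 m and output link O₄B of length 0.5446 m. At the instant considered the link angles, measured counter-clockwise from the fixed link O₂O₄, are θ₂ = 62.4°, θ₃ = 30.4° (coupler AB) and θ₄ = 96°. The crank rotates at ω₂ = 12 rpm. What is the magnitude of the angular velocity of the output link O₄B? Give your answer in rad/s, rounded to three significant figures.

ω₂ = 1.257 rad/s (from 12 rpm).
Differentiating the loop-closure r₂e^{iθ₂}+r₃e^{iθ₃}=r₁+r₄e^{iθ₄} gives r₂ω₂e^{iθ₂}+r₃ω₃e^{iθ₃}=r₄ω₄e^{iθ₄}.
Eliminating the other unknown: ω₄ = r₂ω₂ sin(θ₂−θ₃) / [r₄ sin(θ₄−θ₃)].
Numerator sine = +0.52992; denominator sine = +0.91068.
Result = 0.2019·1.257·(+0.52992) / (0.5446·(+0.91068)) = +0.27109 rad/s; magnitude 0.27109 rad/s.

0.271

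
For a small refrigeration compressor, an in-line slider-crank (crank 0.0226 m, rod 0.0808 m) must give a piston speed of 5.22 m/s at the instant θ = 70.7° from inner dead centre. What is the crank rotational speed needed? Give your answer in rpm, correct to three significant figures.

2130

For an in-line slider-crank, |v_piston| = rω|sinθ|·[1 + r cosθ/√(L² − r² sin²θ)].
With r = 0.0226 m, L = 0.0808 m, θ = 70.7°: the bracketed kinematic factor |dx/dθ| = 0.023374 m.
ω = v/|dx/dθ| = 5.22/0.023374 = 223.32 rad/s.
N = 60ω/(2π) = 2132.6 rpm.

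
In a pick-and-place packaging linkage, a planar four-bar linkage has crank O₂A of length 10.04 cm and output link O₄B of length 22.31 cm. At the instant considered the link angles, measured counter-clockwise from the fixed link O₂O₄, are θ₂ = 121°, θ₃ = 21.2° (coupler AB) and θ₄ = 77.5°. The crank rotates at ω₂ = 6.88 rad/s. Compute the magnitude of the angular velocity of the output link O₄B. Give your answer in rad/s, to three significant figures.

3.67

ω₂ = 6.88 rad/s
Differentiating the loop-closure r₂e^{iθ₂}+r₃e^{iθ₃}=r₁+r₄e^{iθ₄} gives r₂ω₂e^{iθ₂}+r₃ω₃e^{iθ₃}=r₄ω₄e^{iθ₄}.
Eliminating the other unknown: ω₄ = r₂ω₂ sin(θ₂−θ₃) / [r₄ sin(θ₄−θ₃)].
Numerator sine = +0.98541; denominator sine = +0.83195.
Result = 0.1004·6.88·(+0.98541) / (0.2231·(+0.83195)) = +3.6672 rad/s; magnitude 3.6672 rad/s.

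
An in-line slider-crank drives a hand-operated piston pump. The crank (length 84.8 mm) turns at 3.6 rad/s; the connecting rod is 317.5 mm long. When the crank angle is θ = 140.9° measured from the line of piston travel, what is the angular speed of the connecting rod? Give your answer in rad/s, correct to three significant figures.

0.757

ω = 3.6 rad/s
The rod makes angle φ with the slider axis where L sinφ = r sinθ; differentiating, L cosφ·φ̇ = r ω cosθ.
L cosφ = √(L² − r² sin²θ) = 0.31296 m.
|ω_rod| = r ω |cosθ| / √(L² − r² sin²θ) = 0.0848·3.6·0.77605/0.31296 = 0.75699 rad/s.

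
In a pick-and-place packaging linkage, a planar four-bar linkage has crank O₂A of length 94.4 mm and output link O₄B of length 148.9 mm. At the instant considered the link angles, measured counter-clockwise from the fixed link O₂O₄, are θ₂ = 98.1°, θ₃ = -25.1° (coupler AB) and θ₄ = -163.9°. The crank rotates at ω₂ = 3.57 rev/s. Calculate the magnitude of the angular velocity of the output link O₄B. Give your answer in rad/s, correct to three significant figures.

18.1

ω₂ = 22.43 rad/s (from 3.57 rev/s).
Differentiating the loop-closure r₂e^{iθ₂}+r₃e^{iθ₃}=r₁+r₄e^{iθ₄} gives r₂ω₂e^{iθ₂}+r₃ω₃e^{iθ₃}=r₄ω₄e^{iθ₄}.
Eliminating the other unknown: ω₄ = r₂ω₂ sin(θ₂−θ₃) / [r₄ sin(θ₄−θ₃)].
Numerator sine = +0.83676; denominator sine = -0.65869.
Result = 0.0944·22.43·(+0.83676) / (0.1489·(-0.65869)) = -18.065 rad/s; magnitude 18.065 rad/s.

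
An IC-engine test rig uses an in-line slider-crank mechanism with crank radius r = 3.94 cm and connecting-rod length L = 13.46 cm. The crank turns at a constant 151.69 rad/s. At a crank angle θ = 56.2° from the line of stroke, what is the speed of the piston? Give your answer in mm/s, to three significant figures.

5800

ω = 151.7 rad/s
For an in-line slider-crank, x = r cosθ + √(L² − r² sin²θ), so v = −rω sinθ·[1 + r cosθ/√(L² − r² sin²θ)].
With r = 0.0394 m, L = 0.1346 m, θ = 56.2°: √(L² − r² sin²θ) = 0.13056 m.
v = −0.0394·151.7·0.83098·[1 + 0.0394·0.55630/0.13056] = -5.8002 m/s.
|v| = 5.8002 m/s = 5800.2 mm/s.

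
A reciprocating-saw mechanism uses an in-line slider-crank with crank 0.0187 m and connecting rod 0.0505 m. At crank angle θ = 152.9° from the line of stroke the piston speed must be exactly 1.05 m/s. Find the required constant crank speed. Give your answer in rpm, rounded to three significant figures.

For an in-line slider-crank, |v_piston| = rω|sinθ|·[1 + r cosθ/√(L² − r² sin²θ)].
With r = 0.0187 m, L = 0.0505 m, θ = 152.9°: the bracketed kinematic factor |dx/dθ| = 0.0056697 m.
ω = v/|dx/dθ| = 1.05/0.0056697 = 185.19 rad/s.
N = 60ω/(2π) = 1768.5 rpm.

1770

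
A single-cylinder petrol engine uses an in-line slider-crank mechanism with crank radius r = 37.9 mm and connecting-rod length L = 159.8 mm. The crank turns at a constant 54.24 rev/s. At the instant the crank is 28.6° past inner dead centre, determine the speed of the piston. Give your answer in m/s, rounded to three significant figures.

7.48

ω = 2π·54.2 = 340.8 rad/s
For an in-line slider-crank, x = r cosθ + √(L² − r² sin²θ), so v = −rω sinθ·[1 + r cosθ/√(L² − r² sin²θ)].
With r = 0.0379 m, L = 0.1598 m, θ = 28.6°: √(L² − r² sin²θ) = 0.15877 m.
v = −0.0379·340.8·0.47869·[1 + 0.0379·0.87798/0.15877] = -7.4788 m/s.
|v| = 7.4788 m/s.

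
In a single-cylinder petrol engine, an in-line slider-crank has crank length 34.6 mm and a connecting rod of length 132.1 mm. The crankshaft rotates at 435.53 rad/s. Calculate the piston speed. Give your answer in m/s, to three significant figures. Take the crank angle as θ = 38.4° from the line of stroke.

ω = 435.5 rad/s
For an in-line slider-crank, x = r cosθ + √(L² − r² sin²θ), so v = −rω sinθ·[1 + r cosθ/√(L² − r² sin²θ)].
With r = 0.0346 m, L = 0.1321 m, θ = 38.4°: √(L² − r² sin²θ) = 0.13034 m.
v = −0.0346·435.5·0.62115·[1 + 0.0346·0.78369/0.13034] = -11.308 m/s.
|v| = 11.308 m/s.

11.3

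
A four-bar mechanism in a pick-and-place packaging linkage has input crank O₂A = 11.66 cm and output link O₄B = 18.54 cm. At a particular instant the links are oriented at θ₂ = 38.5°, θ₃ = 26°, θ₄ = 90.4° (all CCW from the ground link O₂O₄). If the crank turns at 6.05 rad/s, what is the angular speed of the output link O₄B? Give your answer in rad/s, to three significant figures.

0.913

ω₂ = 6.05 rad/s
Differentiating the loop-closure r₂e^{iθ₂}+r₃e^{iθ₃}=r₁+r₄e^{iθ₄} gives r₂ω₂e^{iθ₂}+r₃ω₃e^{iθ₃}=r₄ω₄e^{iθ₄}.
Eliminating the other unknown: ω₄ = r₂ω₂ sin(θ₂−θ₃) / [r₄ sin(θ₄−θ₃)].
Numerator sine = +0.21644; denominator sine = +0.90183.
Result = 0.1166·6.05·(+0.21644) / (0.1854·(+0.90183)) = +0.91318 rad/s; magnitude 0.91318 rad/s.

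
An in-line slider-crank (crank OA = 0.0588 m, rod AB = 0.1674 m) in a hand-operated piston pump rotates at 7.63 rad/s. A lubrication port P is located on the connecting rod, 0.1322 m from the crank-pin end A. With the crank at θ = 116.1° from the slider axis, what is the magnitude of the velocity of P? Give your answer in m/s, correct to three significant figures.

0.354

ω = 7.63 rad/s.  Crank-pin speed |V_A| = rω = 0.44864 m/s, perpendicular to OA.
Rod angle: sinφ = −(r/L) sinθ ⇒ φ = -18.387°; ω_rod = −rω cosθ/√(L²−r²sin²θ) = +1.2425 rad/s.
V_P = V_A + ω_rod × AP, with AP = 0.1322 m along the rod.
Components: V_Px = −rω sinθ − a·ω_rod·sinφ = -0.35108 m/s;  V_Py = rω cosθ + a·ω_rod·cosφ = -0.041503 m/s.
|V_P| = √(V_Px² + V_Py²) = 0.35353 m/s.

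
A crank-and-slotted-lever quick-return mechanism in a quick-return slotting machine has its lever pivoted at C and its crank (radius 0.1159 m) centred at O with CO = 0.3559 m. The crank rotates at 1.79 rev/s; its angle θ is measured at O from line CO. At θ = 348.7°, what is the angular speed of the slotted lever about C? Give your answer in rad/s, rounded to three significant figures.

2.74

ω = 11.25 rad/s (from 1.79 rev/s).
Crank pin A relative to C: A = (d + r cosθ, r sinθ); lever angle φ = atan2(r sinθ, d + r cosθ).
Differentiating tanφ: φ̇ = rω(d cosθ + r)/(d² + r² + 2dr cosθ).
d² + r² + 2dr cosθ = |CA|² = 0.220996 m²;  d cosθ + r = +0.4649 m.
|ω_lever| = |0.1159·11.25·+0.4649| / 0.220996 = 2.7422 rad/s.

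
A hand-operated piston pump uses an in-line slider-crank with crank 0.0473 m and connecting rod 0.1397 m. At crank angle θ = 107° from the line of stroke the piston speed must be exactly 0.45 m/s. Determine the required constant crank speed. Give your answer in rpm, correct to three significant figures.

106

For an in-line slider-crank, |v_piston| = rω|sinθ|·[1 + r cosθ/√(L² − r² sin²θ)].
With r = 0.0473 m, L = 0.1397 m, θ = 107°: the bracketed kinematic factor |dx/dθ| = 0.040501 m.
ω = v/|dx/dθ| = 0.45/0.040501 = 11.111 rad/s.
N = 60ω/(2π) = 106.1 rpm.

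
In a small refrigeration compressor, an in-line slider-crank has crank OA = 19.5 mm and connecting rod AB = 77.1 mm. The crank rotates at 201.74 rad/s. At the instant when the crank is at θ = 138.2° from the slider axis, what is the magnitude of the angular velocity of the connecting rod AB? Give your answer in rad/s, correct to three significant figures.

ω = 201.7 rad/s
The rod makes angle φ with the slider axis where L sinφ = r sinθ; differentiating, L cosφ·φ̇ = r ω cosθ.
L cosφ = √(L² − r² sin²θ) = 0.075997 m.
|ω_rod| = r ω |cosθ| / √(L² − r² sin²θ) = 0.0195·201.7·0.74548/0.075997 = 38.589 rad/s.

38.6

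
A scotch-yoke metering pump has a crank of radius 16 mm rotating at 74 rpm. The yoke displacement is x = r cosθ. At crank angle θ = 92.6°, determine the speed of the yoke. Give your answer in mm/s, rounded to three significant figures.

124

ω = 7.749 rad/s (from 74 rpm).
x = r cosθ ⇒ ẋ = −rω sinθ.
|v| = rω|sinθ| = 0.016·7.749·|sin 92.6°| = 0.12386 m/s = 123.86 mm/s.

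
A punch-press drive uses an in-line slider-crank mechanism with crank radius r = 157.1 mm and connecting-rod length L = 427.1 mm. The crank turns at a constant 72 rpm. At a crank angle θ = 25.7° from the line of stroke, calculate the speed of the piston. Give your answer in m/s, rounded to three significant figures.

0.686

ω = 2π·72/60 = 7.54 rad/s
For an in-line slider-crank, x = r cosθ + √(L² − r² sin²θ), so v = −rω sinθ·[1 + r cosθ/√(L² − r² sin²θ)].
With r = 0.1571 m, L = 0.4271 m, θ = 25.7°: √(L² − r² sin²θ) = 0.42163 m.
v = −0.1571·7.54·0.43366·[1 + 0.1571·0.90108/0.42163] = -0.68613 m/s.
|v| = 0.68613 m/s.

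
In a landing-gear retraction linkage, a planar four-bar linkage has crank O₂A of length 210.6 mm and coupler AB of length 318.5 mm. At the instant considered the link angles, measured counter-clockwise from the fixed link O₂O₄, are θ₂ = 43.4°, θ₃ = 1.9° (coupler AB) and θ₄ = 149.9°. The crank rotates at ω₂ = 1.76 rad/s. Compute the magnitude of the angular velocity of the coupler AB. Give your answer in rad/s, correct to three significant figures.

2.11

ω₂ = 1.76 rad/s
Differentiating the loop-closure r₂e^{iθ₂}+r₃e^{iθ₃}=r₁+r₄e^{iθ₄} gives r₂ω₂e^{iθ₂}+r₃ω₃e^{iθ₃}=r₄ω₄e^{iθ₄}.
Eliminating the other unknown: ω₃ = r₂ω₂ sin(θ₄−θ₂) / [r₃ sin(θ₃−θ₄)].
Numerator sine = +0.95882; denominator sine = -0.52992.
Result = 0.2106·1.76·(+0.95882) / (0.3185·(-0.52992)) = -2.1057 rad/s; magnitude 2.1057 rad/s.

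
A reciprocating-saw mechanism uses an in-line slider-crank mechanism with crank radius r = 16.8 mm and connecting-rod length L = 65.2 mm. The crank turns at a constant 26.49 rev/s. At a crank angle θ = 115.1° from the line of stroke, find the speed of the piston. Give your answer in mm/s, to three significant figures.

2250

ω = 2π·26.5 = 166.4 rad/s
For an in-line slider-crank, x = r cosθ + √(L² − r² sin²θ), so v = −rω sinθ·[1 + r cosθ/√(L² − r² sin²θ)].
With r = 0.0168 m, L = 0.0652 m, θ = 115.1°: √(L² − r² sin²θ) = 0.0634 m.
v = −0.0168·166.4·0.90557·[1 + 0.0168·-0.42420/0.0634] = -2.2475 m/s.
|v| = 2.2475 m/s = 2247.5 mm/s.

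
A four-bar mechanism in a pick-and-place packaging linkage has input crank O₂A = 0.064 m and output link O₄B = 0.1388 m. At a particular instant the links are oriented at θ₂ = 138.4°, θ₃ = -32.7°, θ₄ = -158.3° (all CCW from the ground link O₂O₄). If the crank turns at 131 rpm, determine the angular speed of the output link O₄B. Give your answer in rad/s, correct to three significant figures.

ω₂ = 13.72 rad/s (from 131 rpm).
Differentiating the loop-closure r₂e^{iθ₂}+r₃e^{iθ₃}=r₁+r₄e^{iθ₄} gives r₂ω₂e^{iθ₂}+r₃ω₃e^{iθ₃}=r₄ω₄e^{iθ₄}.
Eliminating the other unknown: ω₄ = r₂ω₂ sin(θ₂−θ₃) / [r₄ sin(θ₄−θ₃)].
Numerator sine = +0.15471; denominator sine = -0.81310.
Result = 0.064·13.72·(+0.15471) / (0.1388·(-0.81310)) = -1.2036 rad/s; magnitude 1.2036 rad/s.

1.20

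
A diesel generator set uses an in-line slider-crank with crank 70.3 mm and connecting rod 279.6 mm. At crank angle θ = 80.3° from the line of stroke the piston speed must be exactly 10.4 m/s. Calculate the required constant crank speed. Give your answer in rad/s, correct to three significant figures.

For an in-line slider-crank, |v_piston| = rω|sinθ|·[1 + r cosθ/√(L² − r² sin²θ)].
With r = 0.0703 m, L = 0.2796 m, θ = 80.3°: the bracketed kinematic factor |dx/dθ| = 0.072325 m.
ω = v/|dx/dθ| = 10.4/0.072325 = 143.8 rad/s.

144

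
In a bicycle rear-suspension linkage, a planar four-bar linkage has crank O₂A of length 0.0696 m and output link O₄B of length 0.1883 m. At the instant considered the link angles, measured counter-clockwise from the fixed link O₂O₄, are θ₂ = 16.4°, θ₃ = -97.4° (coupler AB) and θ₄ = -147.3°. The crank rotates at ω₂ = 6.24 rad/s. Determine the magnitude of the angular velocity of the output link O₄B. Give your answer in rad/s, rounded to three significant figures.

2.76

ω₂ = 6.24 rad/s
Differentiating the loop-closure r₂e^{iθ₂}+r₃e^{iθ₃}=r₁+r₄e^{iθ₄} gives r₂ω₂e^{iθ₂}+r₃ω₃e^{iθ₃}=r₄ω₄e^{iθ₄}.
Eliminating the other unknown: ω₄ = r₂ω₂ sin(θ₂−θ₃) / [r₄ sin(θ₄−θ₃)].
Numerator sine = +0.91496; denominator sine = -0.76492.
Result = 0.0696·6.24·(+0.91496) / (0.1883·(-0.76492)) = -2.7589 rad/s; magnitude 2.7589 rad/s.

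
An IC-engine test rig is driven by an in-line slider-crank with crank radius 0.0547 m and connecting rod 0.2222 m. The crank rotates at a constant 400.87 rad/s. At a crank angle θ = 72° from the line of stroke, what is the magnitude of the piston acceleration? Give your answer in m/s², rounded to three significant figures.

928

ω = 400.9 rad/s
x(θ) = r cosθ + √(L² − r² sin²θ); with ω constant, a = ω²·d²x/dθ².
d²x/dθ² = −r cosθ − r²(cos2θ)/√u − r⁴ sin²2θ/(4u^{3/2}),  u = L² − r² sin²θ = 0.0466665 m².
Substituting r = 0.0547 m, L = 0.2222 m, θ = 72°: d²x/dθ² = -0.0057745 m.
a = ω²·d²x/dθ² = (400.9)²·(-0.0057745) = -927.94 m/s²;  |a| = 927.94 m/s².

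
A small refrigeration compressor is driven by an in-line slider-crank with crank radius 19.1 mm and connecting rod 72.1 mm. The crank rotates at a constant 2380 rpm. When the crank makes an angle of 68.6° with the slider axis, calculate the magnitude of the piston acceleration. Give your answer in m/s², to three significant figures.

ω = 2π·2380/60 = 249.2 rad/s
x(θ) = r cosθ + √(L² − r² sin²θ); with ω constant, a = ω²·d²x/dθ².
d²x/dθ² = −r cosθ − r²(cos2θ)/√u − r⁴ sin²2θ/(4u^{3/2}),  u = L² − r² sin²θ = 0.00488217 m².
Substituting r = 0.0191 m, L = 0.0721 m, θ = 68.6°: d²x/dθ² = -0.0031833 m.
a = ω²·d²x/dθ² = (249.2)²·(-0.0031833) = -197.74 m/s²;  |a| = 197.74 m/s².

198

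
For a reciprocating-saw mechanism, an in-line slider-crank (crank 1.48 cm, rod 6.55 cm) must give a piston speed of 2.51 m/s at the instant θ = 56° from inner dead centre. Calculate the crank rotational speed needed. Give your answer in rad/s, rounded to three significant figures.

181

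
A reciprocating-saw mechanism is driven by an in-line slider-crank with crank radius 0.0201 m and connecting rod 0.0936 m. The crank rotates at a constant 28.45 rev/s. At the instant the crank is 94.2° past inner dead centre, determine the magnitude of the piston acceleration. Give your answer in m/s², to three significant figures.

187

ω = 2π·28.4 = 178.8 rad/s
x(θ) = r cosθ + √(L² − r² sin²θ); with ω constant, a = ω²·d²x/dθ².
d²x/dθ² = −r cosθ − r²(cos2θ)/√u − r⁴ sin²2θ/(4u^{3/2}),  u = L² − r² sin²θ = 0.00835912 m².
Substituting r = 0.0201 m, L = 0.0936 m, θ = 94.2°: d²x/dθ² = +0.0058424 m.
a = ω²·d²x/dθ² = (178.8)²·(+0.0058424) = +186.69 m/s²;  |a| = 186.69 m/s².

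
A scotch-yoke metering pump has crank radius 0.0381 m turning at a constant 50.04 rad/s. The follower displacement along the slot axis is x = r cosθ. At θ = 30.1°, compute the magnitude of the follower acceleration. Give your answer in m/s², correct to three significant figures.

ω = 50.04 rad/s
x = r cosθ ⇒ ẍ = −rω² cosθ (ω constant).
|a| = rω²|cosθ| = 0.0381·(50.04)²·|cos 30.1°| = 82.538 m/s².

82.5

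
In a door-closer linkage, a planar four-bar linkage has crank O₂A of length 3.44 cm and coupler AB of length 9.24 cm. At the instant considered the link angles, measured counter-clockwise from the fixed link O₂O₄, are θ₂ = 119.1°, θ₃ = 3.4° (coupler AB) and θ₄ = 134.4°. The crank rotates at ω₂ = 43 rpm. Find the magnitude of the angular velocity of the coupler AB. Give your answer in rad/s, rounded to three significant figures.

ω₂ = 4.503 rad/s (from 43 rpm).
Differentiating the loop-closure r₂e^{iθ₂}+r₃e^{iθ₃}=r₁+r₄e^{iθ₄} gives r₂ω₂e^{iθ₂}+r₃ω₃e^{iθ₃}=r₄ω₄e^{iθ₄}.
Eliminating the other unknown: ω₃ = r₂ω₂ sin(θ₄−θ₂) / [r₃ sin(θ₃−θ₄)].
Numerator sine = +0.26387; denominator sine = -0.75471.
Result = 0.0344·4.503·(+0.26387) / (0.0924·(-0.75471)) = -0.58614 rad/s; magnitude 0.58614 rad/s.

0.586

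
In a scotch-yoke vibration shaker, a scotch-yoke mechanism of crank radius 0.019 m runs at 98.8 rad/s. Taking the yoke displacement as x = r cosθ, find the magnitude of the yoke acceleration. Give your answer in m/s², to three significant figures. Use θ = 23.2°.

170

ω = 98.8 rad/s
x = r cosθ ⇒ ẍ = −rω² cosθ (ω constant).
|a| = rω²|cosθ| = 0.019·(98.8)²·|cos 23.2°| = 170.47 m/s².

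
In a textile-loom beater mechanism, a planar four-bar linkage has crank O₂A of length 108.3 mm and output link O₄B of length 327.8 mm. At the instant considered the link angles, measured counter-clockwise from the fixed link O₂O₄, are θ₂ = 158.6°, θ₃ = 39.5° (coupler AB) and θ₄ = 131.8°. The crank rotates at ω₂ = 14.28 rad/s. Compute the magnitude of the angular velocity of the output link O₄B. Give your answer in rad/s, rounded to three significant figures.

4.13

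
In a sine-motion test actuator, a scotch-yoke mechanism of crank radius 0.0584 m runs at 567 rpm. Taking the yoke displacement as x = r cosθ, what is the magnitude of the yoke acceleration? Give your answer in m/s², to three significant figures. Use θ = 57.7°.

ω = 59.38 rad/s (from 567 rpm).
x = r cosθ ⇒ ẍ = −rω² cosθ (ω constant).
|a| = rω²|cosθ| = 0.0584·(59.38)²·|cos 57.7°| = 110.02 m/s².

110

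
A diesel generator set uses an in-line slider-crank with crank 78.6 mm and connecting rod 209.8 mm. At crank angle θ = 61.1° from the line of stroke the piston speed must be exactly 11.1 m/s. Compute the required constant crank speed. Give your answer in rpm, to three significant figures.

For an in-line slider-crank, |v_piston| = rω|sinθ|·[1 + r cosθ/√(L² − r² sin²θ)].
With r = 0.0786 m, L = 0.2098 m, θ = 61.1°: the bracketed kinematic factor |dx/dθ| = 0.082 m.
ω = v/|dx/dθ| = 11.1/0.082 = 135.37 rad/s.
N = 60ω/(2π) = 1292.6 rpm.

1290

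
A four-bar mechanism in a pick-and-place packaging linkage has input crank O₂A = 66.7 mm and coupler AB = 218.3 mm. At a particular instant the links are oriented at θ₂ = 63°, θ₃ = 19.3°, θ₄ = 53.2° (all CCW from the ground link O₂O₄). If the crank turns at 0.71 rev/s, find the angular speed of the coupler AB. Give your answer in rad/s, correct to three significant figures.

0.416

ω₂ = 4.461 rad/s (from 0.71 rev/s).
Differentiating the loop-closure r₂e^{iθ₂}+r₃e^{iθ₃}=r₁+r₄e^{iθ₄} gives r₂ω₂e^{iθ₂}+r₃ω₃e^{iθ₃}=r₄ω₄e^{iθ₄}.
Eliminating the other unknown: ω₃ = r₂ω₂ sin(θ₄−θ₂) / [r₃ sin(θ₃−θ₄)].
Numerator sine = -0.17021; denominator sine = -0.55775.
Result = 0.0667·4.461·(-0.17021) / (0.2183·(-0.55775)) = +0.41597 rad/s; magnitude 0.41597 rad/s.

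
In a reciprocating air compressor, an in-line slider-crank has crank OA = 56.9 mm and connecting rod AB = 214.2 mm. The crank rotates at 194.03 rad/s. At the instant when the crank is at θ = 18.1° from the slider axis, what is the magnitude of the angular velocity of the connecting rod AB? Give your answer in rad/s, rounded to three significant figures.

49.2

ω = 194 rad/s
The rod makes angle φ with the slider axis where L sinφ = r sinθ; differentiating, L cosφ·φ̇ = r ω cosθ.
L cosφ = √(L² − r² sin²θ) = 0.21347 m.
|ω_rod| = r ω |cosθ| / √(L² − r² sin²θ) = 0.0569·194·0.95052/0.21347 = 49.159 rad/s.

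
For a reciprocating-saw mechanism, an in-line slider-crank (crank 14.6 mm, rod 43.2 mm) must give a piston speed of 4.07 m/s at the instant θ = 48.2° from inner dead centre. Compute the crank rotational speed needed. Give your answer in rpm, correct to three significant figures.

2900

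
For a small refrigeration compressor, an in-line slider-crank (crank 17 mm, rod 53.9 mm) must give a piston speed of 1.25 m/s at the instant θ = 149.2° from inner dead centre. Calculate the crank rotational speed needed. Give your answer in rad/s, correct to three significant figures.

For an in-line slider-crank, |v_piston| = rω|sinθ|·[1 + r cosθ/√(L² − r² sin²θ)].
With r = 0.017 m, L = 0.0539 m, θ = 149.2°: the bracketed kinematic factor |dx/dθ| = 0.0063151 m.
ω = v/|dx/dθ| = 1.25/0.0063151 = 197.94 rad/s.

198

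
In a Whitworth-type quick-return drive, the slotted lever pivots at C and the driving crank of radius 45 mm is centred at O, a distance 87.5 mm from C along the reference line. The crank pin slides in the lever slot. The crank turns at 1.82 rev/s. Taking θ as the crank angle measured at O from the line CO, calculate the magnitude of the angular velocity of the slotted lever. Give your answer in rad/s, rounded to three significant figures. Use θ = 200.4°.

8.28

ω = 11.44 rad/s (from 1.82 rev/s).
Crank pin A relative to C: A = (d + r cosθ, r sinθ); lever angle φ = atan2(r sinθ, d + r cosθ).
Differentiating tanφ: φ̇ = rω(d cosθ + r)/(d² + r² + 2dr cosθ).
d² + r² + 2dr cosθ = |CA|² = 0.00230015 m²;  d cosθ + r = -0.037012 m.
|ω_lever| = |0.045·11.44·-0.037012| / 0.00230015 = 8.2804 rad/s.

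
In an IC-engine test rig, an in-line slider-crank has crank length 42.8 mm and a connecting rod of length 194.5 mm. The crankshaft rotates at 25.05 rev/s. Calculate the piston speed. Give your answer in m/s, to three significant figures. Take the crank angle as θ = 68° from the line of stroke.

6.77

ω = 2π·25.1 = 157.4 rad/s
For an in-line slider-crank, x = r cosθ + √(L² − r² sin²θ), so v = −rω sinθ·[1 + r cosθ/√(L² − r² sin²θ)].
With r = 0.0428 m, L = 0.1945 m, θ = 68°: √(L² − r² sin²θ) = 0.19041 m.
v = −0.0428·157.4·0.92718·[1 + 0.0428·0.37461/0.19041] = -6.7719 m/s.
|v| = 6.7719 m/s.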